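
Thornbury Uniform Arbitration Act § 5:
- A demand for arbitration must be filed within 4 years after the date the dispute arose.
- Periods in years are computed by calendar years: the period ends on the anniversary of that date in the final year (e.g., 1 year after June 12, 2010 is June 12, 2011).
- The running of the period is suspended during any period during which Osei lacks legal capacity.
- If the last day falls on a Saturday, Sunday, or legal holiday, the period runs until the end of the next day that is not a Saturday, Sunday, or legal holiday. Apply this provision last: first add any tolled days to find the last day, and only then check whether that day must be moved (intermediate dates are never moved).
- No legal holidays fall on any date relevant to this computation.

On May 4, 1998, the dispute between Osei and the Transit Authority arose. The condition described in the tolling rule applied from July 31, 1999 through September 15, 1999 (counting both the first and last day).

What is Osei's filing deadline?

4 years after May 4, 1998 is May 4, 2002.
From July 31, 1999 through September 15, 1999 inclusive is 47 days; tolling adds 47 days: May 4, 2002 + 47 days = June 20, 2002.
June 20, 2002 is a Thursday and not a legal holiday, so no extension applies.

June 20, 2002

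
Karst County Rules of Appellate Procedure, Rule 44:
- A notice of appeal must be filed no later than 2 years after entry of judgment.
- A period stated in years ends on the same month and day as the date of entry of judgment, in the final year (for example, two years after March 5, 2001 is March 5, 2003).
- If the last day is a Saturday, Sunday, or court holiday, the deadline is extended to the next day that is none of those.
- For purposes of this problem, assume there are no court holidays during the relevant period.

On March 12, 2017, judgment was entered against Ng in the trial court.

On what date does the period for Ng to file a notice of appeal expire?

2 years after March 12, 2017 is March 12, 2019.
March 12, 2019 is a Tuesday and not a court holiday, so no extension applies.

March 12, 2019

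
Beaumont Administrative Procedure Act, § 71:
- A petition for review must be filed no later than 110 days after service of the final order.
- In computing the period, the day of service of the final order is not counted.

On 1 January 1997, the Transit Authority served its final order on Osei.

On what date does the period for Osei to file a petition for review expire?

April 21, 1997

110 days after 1 January 1997 is April 21, 1997.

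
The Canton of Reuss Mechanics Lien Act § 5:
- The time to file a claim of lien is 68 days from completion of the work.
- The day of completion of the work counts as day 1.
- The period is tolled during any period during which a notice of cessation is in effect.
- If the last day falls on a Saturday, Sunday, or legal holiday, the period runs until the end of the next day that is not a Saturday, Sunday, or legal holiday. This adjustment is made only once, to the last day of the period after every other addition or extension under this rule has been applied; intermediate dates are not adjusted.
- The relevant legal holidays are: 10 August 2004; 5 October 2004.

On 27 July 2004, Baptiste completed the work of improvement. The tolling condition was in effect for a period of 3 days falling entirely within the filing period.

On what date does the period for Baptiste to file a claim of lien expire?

Counting 27 July 2004 as day 1, day 68 is October 2, 2004.
Tolling adds 3 days: October 2, 2004 + 3 days = October 5, 2004.
October 5, 2004 is a listed holiday. The next qualifying day is October 6, 2004.

October 6, 2004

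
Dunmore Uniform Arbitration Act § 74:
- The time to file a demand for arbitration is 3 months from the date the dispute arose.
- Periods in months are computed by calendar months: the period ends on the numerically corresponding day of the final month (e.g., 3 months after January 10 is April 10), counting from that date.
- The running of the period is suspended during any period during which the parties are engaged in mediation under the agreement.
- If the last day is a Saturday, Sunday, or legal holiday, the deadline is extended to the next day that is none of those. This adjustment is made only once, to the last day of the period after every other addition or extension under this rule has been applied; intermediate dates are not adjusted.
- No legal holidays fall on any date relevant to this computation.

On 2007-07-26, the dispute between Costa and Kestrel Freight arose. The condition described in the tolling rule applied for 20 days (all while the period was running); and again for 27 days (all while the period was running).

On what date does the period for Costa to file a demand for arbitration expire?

3 months after 2007-07-26 is October 26, 2007.
Tolling adds 20 days: October 26, 2007 + 20 days = November 15, 2007.
Tolling adds 27 days: November 15, 2007 + 27 days = December 12, 2007.
December 12, 2007 is a Wednesday and not a legal holiday, so no extension applies.

December 12, 2007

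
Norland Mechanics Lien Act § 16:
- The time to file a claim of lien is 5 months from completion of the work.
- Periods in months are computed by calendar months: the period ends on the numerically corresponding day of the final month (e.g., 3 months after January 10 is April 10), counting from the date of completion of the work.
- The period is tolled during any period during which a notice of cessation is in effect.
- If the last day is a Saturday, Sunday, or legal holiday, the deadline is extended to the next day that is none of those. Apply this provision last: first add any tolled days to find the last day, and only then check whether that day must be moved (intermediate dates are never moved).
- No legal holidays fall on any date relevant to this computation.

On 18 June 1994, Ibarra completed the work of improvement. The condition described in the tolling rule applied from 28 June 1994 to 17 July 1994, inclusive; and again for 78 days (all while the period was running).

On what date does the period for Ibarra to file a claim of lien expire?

February 24, 1995

5 months after 18 June 1994 is November 18, 1994.
From June 28, 1994 through July 17, 1994 inclusive is 20 days; tolling adds 20 days: November 18, 1994 + 20 days = December 8, 1994.
Tolling adds 78 days: December 8, 1994 + 78 days = February 24, 1995.
February 24, 1995 is a Friday and not a legal holiday, so no extension applies.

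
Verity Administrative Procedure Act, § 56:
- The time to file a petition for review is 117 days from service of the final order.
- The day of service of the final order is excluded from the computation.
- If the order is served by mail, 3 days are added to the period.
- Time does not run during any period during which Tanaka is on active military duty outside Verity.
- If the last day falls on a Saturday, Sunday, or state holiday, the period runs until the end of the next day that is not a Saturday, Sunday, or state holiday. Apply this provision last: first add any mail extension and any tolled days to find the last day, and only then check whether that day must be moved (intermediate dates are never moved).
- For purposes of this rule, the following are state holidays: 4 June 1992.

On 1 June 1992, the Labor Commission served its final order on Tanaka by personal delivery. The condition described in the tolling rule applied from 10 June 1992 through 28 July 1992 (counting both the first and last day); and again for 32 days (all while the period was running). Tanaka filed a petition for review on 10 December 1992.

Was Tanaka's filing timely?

117 days after 1 June 1992 is September 26, 1992.
Service was not by mail, so no mail extension applies.
From June 10, 1992 through July 28, 1992 inclusive is 49 days; tolling adds 49 days: September 26, 1992 + 49 days = November 14, 1992.
Tolling adds 32 days: November 14, 1992 + 32 days = December 16, 1992.
December 16, 1992 is a Wednesday and not a state holiday, so no extension applies.
The deadline is December 16, 1992; the filing on December 10, 1992 is on or before that date.

Yes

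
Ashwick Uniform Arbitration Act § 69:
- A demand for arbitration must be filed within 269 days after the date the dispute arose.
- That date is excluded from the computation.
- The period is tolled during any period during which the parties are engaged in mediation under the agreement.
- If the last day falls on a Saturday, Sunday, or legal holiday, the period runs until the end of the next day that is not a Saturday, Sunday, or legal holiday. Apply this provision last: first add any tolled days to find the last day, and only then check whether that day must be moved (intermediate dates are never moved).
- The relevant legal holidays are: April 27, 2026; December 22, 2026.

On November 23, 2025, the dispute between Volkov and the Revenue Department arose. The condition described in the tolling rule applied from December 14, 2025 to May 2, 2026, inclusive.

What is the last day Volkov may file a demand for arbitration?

January 6, 2027

269 days after November 23, 2025 is August 19, 2026.
From December 14, 2025 through May 2, 2026 inclusive is 140 days; tolling adds 140 days: August 19, 2026 + 140 days = January 6, 2027.
January 6, 2027 is a Wednesday and not a legal holiday, so no extension applies.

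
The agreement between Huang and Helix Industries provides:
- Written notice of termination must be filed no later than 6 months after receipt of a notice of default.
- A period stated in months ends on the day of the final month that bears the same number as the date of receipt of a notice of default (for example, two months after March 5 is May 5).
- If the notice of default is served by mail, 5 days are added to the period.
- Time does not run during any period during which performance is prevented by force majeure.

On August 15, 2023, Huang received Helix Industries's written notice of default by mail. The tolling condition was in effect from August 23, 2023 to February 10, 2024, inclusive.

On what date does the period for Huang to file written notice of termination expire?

6 months after August 15, 2023 is February 15, 2024.
Service was by mail, adding 5 days: February 15, 2024 + 5 days = February 20, 2024.
From August 23, 2023 through February 10, 2024 inclusive is 172 days; tolling adds 172 days: February 20, 2024 + 172 days = August 10, 2024.

August 10, 2024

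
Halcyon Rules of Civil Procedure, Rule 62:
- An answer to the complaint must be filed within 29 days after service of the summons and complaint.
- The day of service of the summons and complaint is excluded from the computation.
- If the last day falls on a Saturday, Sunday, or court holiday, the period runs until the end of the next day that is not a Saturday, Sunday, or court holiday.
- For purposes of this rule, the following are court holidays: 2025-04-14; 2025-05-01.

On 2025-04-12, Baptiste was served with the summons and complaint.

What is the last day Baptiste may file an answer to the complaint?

29 days after 2025-04-12 is May 11, 2025.
May 11, 2025 is Sunday. The next qualifying day is May 12, 2025.

May 12, 2025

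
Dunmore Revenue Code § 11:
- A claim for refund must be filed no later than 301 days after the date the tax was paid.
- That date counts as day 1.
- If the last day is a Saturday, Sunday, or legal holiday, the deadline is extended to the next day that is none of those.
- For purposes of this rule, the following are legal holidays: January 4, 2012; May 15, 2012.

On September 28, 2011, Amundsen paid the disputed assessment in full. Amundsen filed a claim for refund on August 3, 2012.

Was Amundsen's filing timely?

Counting September 28, 2011 as day 1, day 301 is July 24, 2012.
July 24, 2012 is a Tuesday and not a legal holiday, so no extension applies.
The deadline is July 24, 2012; the filing on August 3, 2012 is after that date.

No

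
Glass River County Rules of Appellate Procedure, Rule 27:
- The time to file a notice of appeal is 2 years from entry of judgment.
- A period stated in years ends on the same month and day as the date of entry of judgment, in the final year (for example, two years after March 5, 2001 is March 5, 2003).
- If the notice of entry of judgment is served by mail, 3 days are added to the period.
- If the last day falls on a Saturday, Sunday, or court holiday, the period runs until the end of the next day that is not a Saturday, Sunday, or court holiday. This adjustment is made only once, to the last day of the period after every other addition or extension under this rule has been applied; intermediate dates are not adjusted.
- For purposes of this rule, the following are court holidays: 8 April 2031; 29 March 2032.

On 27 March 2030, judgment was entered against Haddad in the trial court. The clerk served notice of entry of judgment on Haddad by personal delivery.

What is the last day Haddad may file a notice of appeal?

March 30, 2032

2 years after 27 March 2030 is March 27, 2032.
Service was not by mail, so no mail extension applies.
March 27, 2032 is Saturday; March 28, 2032 is Sunday; March 29, 2032 is a listed holiday. The next qualifying day is March 30, 2032.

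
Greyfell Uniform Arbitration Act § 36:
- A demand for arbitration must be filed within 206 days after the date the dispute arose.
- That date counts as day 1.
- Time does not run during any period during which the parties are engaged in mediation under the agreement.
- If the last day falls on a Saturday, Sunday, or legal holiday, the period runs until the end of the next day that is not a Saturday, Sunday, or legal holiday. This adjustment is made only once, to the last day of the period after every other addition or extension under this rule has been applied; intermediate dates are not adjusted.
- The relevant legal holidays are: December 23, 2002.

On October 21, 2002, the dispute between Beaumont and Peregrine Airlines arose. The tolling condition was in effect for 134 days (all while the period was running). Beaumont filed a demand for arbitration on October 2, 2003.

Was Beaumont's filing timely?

No

Counting October 21, 2002 as day 1, day 206 is May 14, 2003.
Tolling adds 134 days: May 14, 2003 + 134 days = September 25, 2003.
September 25, 2003 is a Thursday and not a legal holiday, so no extension applies.
The deadline is September 25, 2003; the filing on October 2, 2003 is after that date.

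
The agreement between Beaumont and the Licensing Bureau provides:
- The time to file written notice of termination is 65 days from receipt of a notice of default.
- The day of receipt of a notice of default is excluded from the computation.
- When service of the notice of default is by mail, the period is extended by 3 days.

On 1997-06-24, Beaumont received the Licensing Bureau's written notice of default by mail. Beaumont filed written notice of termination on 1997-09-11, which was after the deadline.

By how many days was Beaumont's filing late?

11 days

65 days after 1997-06-24 is August 28, 1997.
Service was by mail, adding 3 days: August 28, 1997 + 3 days = August 31, 1997.
The deadline is August 31, 1997; from August 31, 1997 to September 11, 1997 is 11 days.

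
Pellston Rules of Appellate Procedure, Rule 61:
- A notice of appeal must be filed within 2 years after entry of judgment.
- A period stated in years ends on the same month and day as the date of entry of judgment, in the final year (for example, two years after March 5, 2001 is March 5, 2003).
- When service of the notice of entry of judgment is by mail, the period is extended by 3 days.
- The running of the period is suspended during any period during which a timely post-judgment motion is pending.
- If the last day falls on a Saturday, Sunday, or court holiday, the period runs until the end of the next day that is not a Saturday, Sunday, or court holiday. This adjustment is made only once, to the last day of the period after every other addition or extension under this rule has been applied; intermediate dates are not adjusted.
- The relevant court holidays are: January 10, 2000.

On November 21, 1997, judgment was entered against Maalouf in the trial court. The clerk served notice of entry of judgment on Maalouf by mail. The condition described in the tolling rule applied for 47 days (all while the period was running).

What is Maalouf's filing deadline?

2 years after November 21, 1997 is November 21, 1999.
Service was by mail, adding 3 days: November 21, 1999 + 3 days = November 24, 1999.
Tolling adds 47 days: November 24, 1999 + 47 days = January 10, 2000.
January 10, 2000 is a listed holiday. The next qualifying day is January 11, 2000.

January 11, 2000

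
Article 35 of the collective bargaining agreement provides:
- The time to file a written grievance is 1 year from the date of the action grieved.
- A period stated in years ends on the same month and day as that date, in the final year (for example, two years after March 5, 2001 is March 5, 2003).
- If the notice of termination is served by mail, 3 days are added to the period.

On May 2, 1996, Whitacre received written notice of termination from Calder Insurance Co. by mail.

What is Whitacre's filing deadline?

May 5, 1997

1 year after May 2, 1996 is May 2, 1997.
Service was by mail, adding 3 days: May 2, 1997 + 3 days = May 5, 1997.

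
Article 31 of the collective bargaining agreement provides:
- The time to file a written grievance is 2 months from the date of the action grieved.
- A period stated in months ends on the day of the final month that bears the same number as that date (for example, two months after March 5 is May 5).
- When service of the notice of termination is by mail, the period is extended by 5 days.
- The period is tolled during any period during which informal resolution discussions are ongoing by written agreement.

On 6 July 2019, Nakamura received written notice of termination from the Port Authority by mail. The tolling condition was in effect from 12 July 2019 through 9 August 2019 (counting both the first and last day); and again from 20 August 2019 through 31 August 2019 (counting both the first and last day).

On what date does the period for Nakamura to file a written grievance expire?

October 22, 2019

2 months after 6 July 2019 is September 6, 2019.
Service was by mail, adding 5 days: September 6, 2019 + 5 days = September 11, 2019.
From July 12, 2019 through August 9, 2019 inclusive is 29 days; tolling adds 29 days: September 11, 2019 + 29 days = October 10, 2019.
From August 20, 2019 through August 31, 2019 inclusive is 12 days; tolling adds 12 days: October 10, 2019 + 12 days = October 22, 2019.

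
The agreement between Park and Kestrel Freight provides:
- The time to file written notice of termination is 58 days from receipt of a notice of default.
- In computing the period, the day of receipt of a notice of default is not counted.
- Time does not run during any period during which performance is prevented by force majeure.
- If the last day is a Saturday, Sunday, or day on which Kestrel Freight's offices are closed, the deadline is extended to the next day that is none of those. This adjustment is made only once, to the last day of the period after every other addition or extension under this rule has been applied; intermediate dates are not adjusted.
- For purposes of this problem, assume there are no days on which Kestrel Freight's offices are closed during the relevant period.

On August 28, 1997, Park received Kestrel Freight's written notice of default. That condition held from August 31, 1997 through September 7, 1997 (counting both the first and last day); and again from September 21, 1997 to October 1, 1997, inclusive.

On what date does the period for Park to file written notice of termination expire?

November 13, 1997

58 days after August 28, 1997 is October 25, 1997.
From August 31, 1997 through September 7, 1997 inclusive is 8 days; tolling adds 8 days: October 25, 1997 + 8 days = November 2, 1997.
From September 21, 1997 through October 1, 1997 inclusive is 11 days; tolling adds 11 days: November 2, 1997 + 11 days = November 13, 1997.
November 13, 1997 is a Thursday and not a day on which Kestrel Freight's offices are closed, so no extension applies.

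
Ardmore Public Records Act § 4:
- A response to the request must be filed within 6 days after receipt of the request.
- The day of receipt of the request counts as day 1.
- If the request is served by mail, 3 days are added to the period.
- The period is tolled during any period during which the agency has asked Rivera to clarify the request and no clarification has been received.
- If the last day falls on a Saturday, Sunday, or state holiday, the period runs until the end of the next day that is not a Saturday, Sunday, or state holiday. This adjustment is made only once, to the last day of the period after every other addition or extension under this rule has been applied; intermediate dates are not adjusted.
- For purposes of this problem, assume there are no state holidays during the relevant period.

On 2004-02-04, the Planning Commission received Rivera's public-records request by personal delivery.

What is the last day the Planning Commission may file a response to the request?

Counting 2004-02-04 as day 1, day 6 is February 9, 2004.
Service was not by mail, so no mail extension applies.
February 9, 2004 is a Monday and not a state holiday, so no extension applies.

February 9, 2004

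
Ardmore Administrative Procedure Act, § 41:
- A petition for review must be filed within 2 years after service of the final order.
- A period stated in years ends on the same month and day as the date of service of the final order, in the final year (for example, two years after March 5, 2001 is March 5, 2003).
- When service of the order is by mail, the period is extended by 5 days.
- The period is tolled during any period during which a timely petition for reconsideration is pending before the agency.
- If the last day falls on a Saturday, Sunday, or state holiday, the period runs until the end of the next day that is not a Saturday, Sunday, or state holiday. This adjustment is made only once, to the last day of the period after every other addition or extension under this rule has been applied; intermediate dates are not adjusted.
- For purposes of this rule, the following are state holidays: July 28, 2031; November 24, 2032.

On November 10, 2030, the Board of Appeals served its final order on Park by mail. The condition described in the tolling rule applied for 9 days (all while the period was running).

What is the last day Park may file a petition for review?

2 years after November 10, 2030 is November 10, 2032.
Service was by mail, adding 5 days: November 10, 2032 + 5 days = November 15, 2032.
Tolling adds 9 days: November 15, 2032 + 9 days = November 24, 2032.
November 24, 2032 is a listed holiday. The next qualifying day is November 25, 2032.

November 25, 2032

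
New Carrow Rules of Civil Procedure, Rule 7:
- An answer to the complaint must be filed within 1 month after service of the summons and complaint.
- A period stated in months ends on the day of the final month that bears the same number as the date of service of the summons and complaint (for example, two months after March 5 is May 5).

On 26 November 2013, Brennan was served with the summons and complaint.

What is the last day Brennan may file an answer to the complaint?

1 month after 26 November 2013 is December 26, 2013.

December 26, 2013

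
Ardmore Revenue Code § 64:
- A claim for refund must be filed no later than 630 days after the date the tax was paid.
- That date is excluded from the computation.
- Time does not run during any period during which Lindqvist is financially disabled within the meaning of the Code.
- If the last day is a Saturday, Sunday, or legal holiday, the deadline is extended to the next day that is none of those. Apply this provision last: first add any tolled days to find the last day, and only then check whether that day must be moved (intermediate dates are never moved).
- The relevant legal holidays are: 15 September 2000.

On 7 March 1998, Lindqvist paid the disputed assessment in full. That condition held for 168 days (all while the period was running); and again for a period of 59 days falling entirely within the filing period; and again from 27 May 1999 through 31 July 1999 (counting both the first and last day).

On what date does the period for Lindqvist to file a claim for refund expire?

September 18, 2000

630 days after 7 March 1998 is November 27, 1999.
Tolling adds 168 days: November 27, 1999 + 168 days = May 13, 2000.
Tolling adds 59 days: May 13, 2000 + 59 days = July 11, 2000.
From May 27, 1999 through July 31, 1999 inclusive is 66 days; tolling adds 66 days: July 11, 2000 + 66 days = September 15, 2000.
September 15, 2000 is a listed holiday; September 16, 2000 is Saturday; September 17, 2000 is Sunday. The next qualifying day is September 18, 2000.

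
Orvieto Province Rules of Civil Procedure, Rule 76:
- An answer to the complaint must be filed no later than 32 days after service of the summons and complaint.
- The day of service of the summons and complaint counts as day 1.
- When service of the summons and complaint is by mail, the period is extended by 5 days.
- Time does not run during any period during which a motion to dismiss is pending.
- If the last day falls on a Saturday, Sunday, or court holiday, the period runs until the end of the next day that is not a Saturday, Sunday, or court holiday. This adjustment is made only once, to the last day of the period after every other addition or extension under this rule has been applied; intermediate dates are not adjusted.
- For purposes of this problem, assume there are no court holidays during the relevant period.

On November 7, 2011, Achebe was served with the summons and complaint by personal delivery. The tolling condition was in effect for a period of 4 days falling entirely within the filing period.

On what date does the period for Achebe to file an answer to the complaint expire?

Counting November 7, 2011 as day 1, day 32 is December 8, 2011.
Service was not by mail, so no mail extension applies.
Tolling adds 4 days: December 8, 2011 + 4 days = December 12, 2011.
December 12, 2011 is a Monday and not a court holiday, so no extension applies.

December 12, 2011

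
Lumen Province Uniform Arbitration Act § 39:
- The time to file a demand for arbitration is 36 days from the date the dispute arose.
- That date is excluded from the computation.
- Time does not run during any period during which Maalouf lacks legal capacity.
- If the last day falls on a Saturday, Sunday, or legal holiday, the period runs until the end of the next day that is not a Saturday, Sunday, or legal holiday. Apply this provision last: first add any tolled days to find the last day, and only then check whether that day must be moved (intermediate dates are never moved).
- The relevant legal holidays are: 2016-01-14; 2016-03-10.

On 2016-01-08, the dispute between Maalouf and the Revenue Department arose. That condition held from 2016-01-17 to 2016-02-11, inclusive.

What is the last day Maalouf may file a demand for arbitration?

36 days after 2016-01-08 is February 13, 2016.
From January 17, 2016 through February 11, 2016 inclusive is 26 days; tolling adds 26 days: February 13, 2016 + 26 days = March 10, 2016.
March 10, 2016 is a listed holiday. The next qualifying day is March 11, 2016.

March 11, 2016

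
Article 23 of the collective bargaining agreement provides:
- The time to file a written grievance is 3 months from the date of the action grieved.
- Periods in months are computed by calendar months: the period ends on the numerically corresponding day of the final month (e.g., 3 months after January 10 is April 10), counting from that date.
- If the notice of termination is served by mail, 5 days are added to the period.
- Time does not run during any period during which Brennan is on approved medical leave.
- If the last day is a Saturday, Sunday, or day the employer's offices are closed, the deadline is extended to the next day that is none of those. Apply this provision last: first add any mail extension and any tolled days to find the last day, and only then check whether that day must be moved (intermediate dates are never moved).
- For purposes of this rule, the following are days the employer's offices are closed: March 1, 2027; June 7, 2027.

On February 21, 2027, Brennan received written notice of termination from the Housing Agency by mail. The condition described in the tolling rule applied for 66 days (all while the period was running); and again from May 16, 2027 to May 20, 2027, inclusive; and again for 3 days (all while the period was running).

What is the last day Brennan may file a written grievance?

3 months after February 21, 2027 is May 21, 2027.
Service was by mail, adding 5 days: May 21, 2027 + 5 days = May 26, 2027.
Tolling adds 66 days: May 26, 2027 + 66 days = July 31, 2027.
From May 16, 2027 through May 20, 2027 inclusive is 5 days; tolling adds 5 days: July 31, 2027 + 5 days = August 5, 2027.
Tolling adds 3 days: August 5, 2027 + 3 days = August 8, 2027.
August 8, 2027 is Sunday. The next qualifying day is August 9, 2027.

August 9, 2027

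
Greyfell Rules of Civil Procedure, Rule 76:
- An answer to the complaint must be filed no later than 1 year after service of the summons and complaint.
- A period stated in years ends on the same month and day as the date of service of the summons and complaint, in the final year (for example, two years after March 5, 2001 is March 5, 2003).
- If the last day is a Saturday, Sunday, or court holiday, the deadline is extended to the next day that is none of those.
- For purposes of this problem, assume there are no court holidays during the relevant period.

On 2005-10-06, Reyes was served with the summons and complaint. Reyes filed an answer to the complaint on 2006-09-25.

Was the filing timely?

1 year after 2005-10-06 is October 6, 2006.
October 6, 2006 is a Friday and not a court holiday, so no extension applies.
The deadline is October 6, 2006; the filing on September 25, 2006 is on or before that date.

Yes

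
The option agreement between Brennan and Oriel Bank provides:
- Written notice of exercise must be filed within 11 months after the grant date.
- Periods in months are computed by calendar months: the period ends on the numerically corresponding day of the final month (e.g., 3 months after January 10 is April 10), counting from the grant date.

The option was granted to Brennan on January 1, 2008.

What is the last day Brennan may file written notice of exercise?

December 1, 2008

11 months after January 1, 2008 is December 1, 2008.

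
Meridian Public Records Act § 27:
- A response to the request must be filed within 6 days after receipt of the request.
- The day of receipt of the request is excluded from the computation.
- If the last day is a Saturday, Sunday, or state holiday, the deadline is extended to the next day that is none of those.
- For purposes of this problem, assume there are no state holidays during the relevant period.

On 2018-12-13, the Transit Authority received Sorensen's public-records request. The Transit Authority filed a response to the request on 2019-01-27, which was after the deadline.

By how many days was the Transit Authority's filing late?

39 days

6 days after 2018-12-13 is December 19, 2018.
December 19, 2018 is a Wednesday and not a state holiday, so no extension applies.
The deadline is December 19, 2018; from December 19, 2018 to January 27, 2019 is 39 days.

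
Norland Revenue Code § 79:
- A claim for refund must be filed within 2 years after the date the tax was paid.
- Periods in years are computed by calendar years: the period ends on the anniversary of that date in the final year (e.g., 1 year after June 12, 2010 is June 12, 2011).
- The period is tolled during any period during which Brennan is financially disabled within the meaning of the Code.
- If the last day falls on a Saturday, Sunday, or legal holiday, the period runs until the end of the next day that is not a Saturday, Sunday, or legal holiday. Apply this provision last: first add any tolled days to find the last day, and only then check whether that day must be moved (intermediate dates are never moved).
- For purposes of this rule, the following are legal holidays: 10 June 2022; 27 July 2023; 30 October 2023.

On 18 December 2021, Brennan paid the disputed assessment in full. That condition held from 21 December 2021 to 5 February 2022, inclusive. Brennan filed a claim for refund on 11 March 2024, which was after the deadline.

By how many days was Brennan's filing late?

35 days

2 years after 18 December 2021 is December 18, 2023.
From December 21, 2021 through February 5, 2022 inclusive is 47 days; tolling adds 47 days: December 18, 2023 + 47 days = February 3, 2024.
February 3, 2024 is Saturday; February 4, 2024 is Sunday. The next qualifying day is February 5, 2024.
The deadline is February 5, 2024; from February 5, 2024 to March 11, 2024 is 35 days.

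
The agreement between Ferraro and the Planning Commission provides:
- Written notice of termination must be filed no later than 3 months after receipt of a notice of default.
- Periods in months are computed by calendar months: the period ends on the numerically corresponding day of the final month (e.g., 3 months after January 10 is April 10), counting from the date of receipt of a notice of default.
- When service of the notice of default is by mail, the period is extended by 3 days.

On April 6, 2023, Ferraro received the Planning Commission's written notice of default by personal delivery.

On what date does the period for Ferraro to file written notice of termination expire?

July 6, 2023

3 months after April 6, 2023 is July 6, 2023.
Service was not by mail, so no mail extension applies.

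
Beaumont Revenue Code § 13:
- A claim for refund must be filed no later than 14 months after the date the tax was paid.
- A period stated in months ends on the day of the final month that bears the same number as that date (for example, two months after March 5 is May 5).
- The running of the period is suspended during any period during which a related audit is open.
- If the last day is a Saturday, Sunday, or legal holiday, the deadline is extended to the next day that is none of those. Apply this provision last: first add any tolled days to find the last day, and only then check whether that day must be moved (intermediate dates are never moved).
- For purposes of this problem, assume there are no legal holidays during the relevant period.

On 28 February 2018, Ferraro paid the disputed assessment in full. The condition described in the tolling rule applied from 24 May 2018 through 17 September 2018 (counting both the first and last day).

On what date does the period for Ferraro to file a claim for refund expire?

14 months after 28 February 2018 is April 28, 2019.
From May 24, 2018 through September 17, 2018 inclusive is 117 days; tolling adds 117 days: April 28, 2019 + 117 days = August 23, 2019.
August 23, 2019 is a Friday and not a legal holiday, so no extension applies.

August 23, 2019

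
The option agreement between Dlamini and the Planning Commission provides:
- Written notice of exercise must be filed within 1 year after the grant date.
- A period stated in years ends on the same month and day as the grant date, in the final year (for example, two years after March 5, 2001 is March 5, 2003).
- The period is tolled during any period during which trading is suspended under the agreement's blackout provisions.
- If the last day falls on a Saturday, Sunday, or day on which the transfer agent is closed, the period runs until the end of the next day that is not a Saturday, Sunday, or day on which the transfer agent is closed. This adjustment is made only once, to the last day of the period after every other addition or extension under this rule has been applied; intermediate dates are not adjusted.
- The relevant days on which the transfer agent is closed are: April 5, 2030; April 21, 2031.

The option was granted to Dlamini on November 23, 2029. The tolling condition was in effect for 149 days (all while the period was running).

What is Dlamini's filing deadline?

April 22, 2031

1 year after November 23, 2029 is November 23, 2030.
Tolling adds 149 days: November 23, 2030 + 149 days = April 21, 2031.
April 21, 2031 is a listed holiday. The next qualifying day is April 22, 2031.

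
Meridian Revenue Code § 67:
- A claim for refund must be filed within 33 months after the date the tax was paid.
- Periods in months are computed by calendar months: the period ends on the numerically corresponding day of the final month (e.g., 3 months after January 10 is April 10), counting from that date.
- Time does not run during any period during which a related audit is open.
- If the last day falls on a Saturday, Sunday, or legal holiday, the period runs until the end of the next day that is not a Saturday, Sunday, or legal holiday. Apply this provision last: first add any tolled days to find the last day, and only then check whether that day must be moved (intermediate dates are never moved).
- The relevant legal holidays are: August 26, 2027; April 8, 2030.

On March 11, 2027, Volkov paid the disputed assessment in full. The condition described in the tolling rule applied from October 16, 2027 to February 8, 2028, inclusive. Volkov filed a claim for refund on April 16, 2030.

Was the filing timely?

33 months after March 11, 2027 is December 11, 2029.
From October 16, 2027 through February 8, 2028 inclusive is 116 days; tolling adds 116 days: December 11, 2029 + 116 days = April 6, 2030.
April 6, 2030 is Saturday; April 7, 2030 is Sunday; April 8, 2030 is a listed holiday. The next qualifying day is April 9, 2030.
The deadline is April 9, 2030; the filing on April 16, 2030 is after that date.

No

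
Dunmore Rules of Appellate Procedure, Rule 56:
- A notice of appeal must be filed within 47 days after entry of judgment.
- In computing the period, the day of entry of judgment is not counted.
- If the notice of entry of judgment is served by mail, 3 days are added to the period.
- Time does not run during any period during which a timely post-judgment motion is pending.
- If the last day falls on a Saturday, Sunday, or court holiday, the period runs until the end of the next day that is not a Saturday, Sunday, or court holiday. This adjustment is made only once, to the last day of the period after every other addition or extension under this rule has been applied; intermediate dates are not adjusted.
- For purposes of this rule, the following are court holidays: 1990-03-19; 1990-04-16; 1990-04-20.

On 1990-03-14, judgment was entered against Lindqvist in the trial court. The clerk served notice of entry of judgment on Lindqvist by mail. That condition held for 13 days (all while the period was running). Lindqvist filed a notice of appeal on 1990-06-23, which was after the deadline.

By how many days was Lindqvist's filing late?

38 days

47 days after 1990-03-14 is April 30, 1990.
Service was by mail, adding 3 days: April 30, 1990 + 3 days = May 3, 1990.
Tolling adds 13 days: May 3, 1990 + 13 days = May 16, 1990.
May 16, 1990 is a Wednesday and not a court holiday, so no extension applies.
The deadline is May 16, 1990; from May 16, 1990 to June 23, 1990 is 38 days.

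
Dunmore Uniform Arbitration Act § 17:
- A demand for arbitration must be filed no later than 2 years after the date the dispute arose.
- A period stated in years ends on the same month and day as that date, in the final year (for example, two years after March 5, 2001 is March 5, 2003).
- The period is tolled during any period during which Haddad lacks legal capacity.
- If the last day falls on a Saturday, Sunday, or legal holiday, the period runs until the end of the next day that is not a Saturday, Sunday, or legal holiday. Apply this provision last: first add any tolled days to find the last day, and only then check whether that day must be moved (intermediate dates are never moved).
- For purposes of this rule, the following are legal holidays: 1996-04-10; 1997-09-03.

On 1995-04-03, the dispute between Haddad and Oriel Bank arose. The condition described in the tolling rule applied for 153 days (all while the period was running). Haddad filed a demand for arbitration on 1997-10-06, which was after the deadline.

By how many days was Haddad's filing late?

2 years after 1995-04-03 is April 3, 1997.
Tolling adds 153 days: April 3, 1997 + 153 days = September 3, 1997.
September 3, 1997 is a listed holiday. The next qualifying day is September 4, 1997.
The deadline is September 4, 1997; from September 4, 1997 to October 6, 1997 is 32 days.

32 days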